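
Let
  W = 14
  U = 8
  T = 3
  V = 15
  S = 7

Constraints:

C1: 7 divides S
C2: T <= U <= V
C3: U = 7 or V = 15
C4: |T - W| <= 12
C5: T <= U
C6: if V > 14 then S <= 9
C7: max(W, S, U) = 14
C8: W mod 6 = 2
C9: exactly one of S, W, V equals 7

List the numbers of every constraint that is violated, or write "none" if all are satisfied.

C1: 7 / 7 = 1, so 7 divides 7  yes
C2: values 3 <= 8 <= 15  yes
C3: U = 8 ≠ 7, but V = 15 = 15 (second disjunct)  yes
C4: |3 - 14| = 11; 11 ≤ 12  yes
C5: T = 3, U = 8; 3 ≤ 8  yes
C6: V = 15 > 14, so we need S ≤ 9; S = 7 ≤ 9  yes
C7: max(14, 7, 8) = 14  yes
C8: 14 mod 6 = 2  yes
C9: S=7, W=14, V=15; 1 of them equals 7  yes

No violations.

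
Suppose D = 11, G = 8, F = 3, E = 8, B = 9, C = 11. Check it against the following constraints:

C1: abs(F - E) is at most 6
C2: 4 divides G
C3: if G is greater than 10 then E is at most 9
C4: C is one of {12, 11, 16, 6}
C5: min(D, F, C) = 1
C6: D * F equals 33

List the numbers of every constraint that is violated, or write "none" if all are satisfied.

The assignment fails constraint 5.

C1: abs(3 - 8) = 5; 5 ≤ 6 — OK.
C2: 8 / 4 = 2, so 4 divides 8 — OK.
C3: G = 8, not > 10; antecedent false, conditional vacuously true — OK.
C4: C = 11 is in {12, 11, 16, 6} — OK.
C5: min(11, 3, 11) = 3, not 1 — violated.
C6: D * F = 11 * 3 = 33 — OK.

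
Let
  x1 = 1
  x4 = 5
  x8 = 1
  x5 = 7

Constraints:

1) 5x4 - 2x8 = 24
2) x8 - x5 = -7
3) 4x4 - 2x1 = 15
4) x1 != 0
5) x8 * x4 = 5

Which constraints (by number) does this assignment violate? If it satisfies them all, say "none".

1) 5x4 - 2x8 = 5(5) - 2(1) = 23, not 24  FAIL
2) x8 - x5 = 1 - 7 = -6, not -7  FAIL
3) 4x4 - 2x1 = 4(5) - 2(1) = 18, not 15  FAIL
4) x1 = 1, and 1 ≠ 0  OK
5) x8 * x4 = 1 * 5 = 5  OK

No — constraints 1, 2, and 3 are not satisfied.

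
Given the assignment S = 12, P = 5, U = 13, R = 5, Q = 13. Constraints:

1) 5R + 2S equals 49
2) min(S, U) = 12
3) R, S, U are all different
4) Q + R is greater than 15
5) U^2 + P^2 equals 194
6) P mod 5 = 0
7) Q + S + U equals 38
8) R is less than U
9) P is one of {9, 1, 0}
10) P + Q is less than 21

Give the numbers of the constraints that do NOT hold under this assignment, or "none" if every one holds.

1) 5R + 2S = 5(5) + 2(12) = 49 — satisfied.
2) min(12, 13) = 12 — satisfied.
3) values 5, 12, 13 are pairwise distinct — satisfied.
4) Q + R = 13 + 5 = 18; 18 > 15 — satisfied.
5) U^2 + P^2 = 13^2 + 5^2 = 169 + 25 = 194 — satisfied.
6) 5 mod 5 = 0 — satisfied.
7) Q + S + U = 13 + 12 + 13 = 38 — satisfied.
8) R = 5, U = 13; 5 < 13 — satisfied.
9) P = 5 is not in {9, 1, 0} — violated.
10) P + Q = 5 + 13 = 18; 18 < 21 — satisfied.

No — constraint 9 is not satisfied.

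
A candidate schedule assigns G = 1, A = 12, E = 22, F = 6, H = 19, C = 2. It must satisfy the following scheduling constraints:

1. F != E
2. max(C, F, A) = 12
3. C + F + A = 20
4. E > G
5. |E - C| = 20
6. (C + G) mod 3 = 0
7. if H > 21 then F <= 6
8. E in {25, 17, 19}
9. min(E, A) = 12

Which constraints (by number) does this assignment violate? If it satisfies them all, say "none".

1. F = 6, E = 22; distinct — holds.
2. max(2, 6, 12) = 12 — holds.
3. C + F + A = 2 + 6 + 12 = 20 — holds.
4. E = 22, G = 1; 22 > 1 — holds.
5. |22 - 2| = 20 — holds.
6. C + G = 3; 3 mod 3 = 0 — holds.
7. H = 19, not > 21; antecedent false, conditional vacuously true — holds.
8. E = 22 is not in {25, 17, 19} — does not hold.
9. min(22, 12) = 12 — holds.

The assignment fails constraint 8.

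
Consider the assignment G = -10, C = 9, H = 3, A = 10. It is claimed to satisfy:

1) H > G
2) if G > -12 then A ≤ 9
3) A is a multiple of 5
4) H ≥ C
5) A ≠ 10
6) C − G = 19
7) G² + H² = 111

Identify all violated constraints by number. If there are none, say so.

The assignment fails constraints 2, 4, 5, 7.

1) H = 3, G = -10; 3 > -10  ✔
2) G = -10 > -12, so we need A ≤ 9; but A = 10 > 9  ✘
3) 10 / 5 = 2, so 5 divides 10  ✔
4) H = 3, C = 9; 3 < 9 (want ≥)  ✘
5) A = 10, but 10 is required to differ  ✘
6) C − G = 9 − (-10) = 19  ✔
7) G² + H² = (-10)² + 3² = 100 + 9 = 109, not 111  ✘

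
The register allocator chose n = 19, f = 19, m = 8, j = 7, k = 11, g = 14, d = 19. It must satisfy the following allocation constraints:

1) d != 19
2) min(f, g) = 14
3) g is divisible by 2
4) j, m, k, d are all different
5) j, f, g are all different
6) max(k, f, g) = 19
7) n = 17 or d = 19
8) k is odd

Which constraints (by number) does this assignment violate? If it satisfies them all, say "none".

1) d = 19, but 19 is required to differ — violated.
2) min(19, 14) = 14 — OK.
3) 14 / 2 = 7, so 2 divides 14 — OK.
4) values 7, 8, 11, 19 are pairwise distinct — OK.
5) values 7, 19, 14 are pairwise distinct — OK.
6) max(11, 19, 14) = 19 — OK.
7) n = 19 ≠ 17, but d = 19 = 19 (second disjunct) — OK.
8) k = 11 is odd — OK.

Violated: 1.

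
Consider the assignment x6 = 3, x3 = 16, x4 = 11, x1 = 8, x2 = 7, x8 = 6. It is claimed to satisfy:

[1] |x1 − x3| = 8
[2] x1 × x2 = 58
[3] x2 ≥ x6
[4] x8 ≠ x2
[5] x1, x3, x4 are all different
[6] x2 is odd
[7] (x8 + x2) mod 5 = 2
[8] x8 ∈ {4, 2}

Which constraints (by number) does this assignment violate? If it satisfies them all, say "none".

Violated: 2, 7, 8.

[1] |8 − 16| = 8 — OK.
[2] x1 × x2 = 8 × 7 = 56, not 58 — violated.
[3] x2 = 7, x6 = 3; 7 ≥ 3 — OK.
[4] x8 = 6, x2 = 7; distinct — OK.
[5] values 8, 16, 11 are pairwise distinct — OK.
[6] x2 = 7 is odd — OK.
[7] x8 + x2 = 13; 13 mod 5 = 3, not 2 — violated.
[8] x8 = 6 is not in {4, 2} — violated.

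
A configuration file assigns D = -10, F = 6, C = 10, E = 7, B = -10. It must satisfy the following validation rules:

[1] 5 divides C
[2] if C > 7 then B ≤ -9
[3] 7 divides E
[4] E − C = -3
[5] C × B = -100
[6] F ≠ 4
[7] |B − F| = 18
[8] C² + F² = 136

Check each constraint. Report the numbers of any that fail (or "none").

Constraint 7 does not hold.

[1] 10 / 5 = 2, so 5 divides 10 — holds.
[2] C = 10 > 7, so we need B ≤ -9; B = -10 ≤ -9 — holds.
[3] 7 / 7 = 1, so 7 divides 7 — holds.
[4] E − C = 7 − 10 = -3 — holds.
[5] C × B = 10 × (-10) = -100 — holds.
[6] F = 6, and 6 ≠ 4 — holds.
[7] |-10 − 6| = 16, not 18 — does not hold.
[8] C² + F² = 10² + 6² = 100 + 36 = 136 — holds.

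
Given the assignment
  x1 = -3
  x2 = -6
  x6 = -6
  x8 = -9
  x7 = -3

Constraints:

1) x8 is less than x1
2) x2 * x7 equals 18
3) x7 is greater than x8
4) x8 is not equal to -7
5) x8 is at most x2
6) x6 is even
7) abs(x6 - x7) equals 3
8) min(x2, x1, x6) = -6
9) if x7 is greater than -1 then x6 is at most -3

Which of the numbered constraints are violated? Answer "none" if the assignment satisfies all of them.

1) x8 = -9, x1 = -3; -9 < -3  ✓
2) x2 * x7 = -6 * (-3) = 18  ✓
3) x7 = -3, x8 = -9; -3 > -9  ✓
4) x8 = -9, and -9 ≠ -7  ✓
5) x8 = -9, x2 = -6; -9 ≤ -6  ✓
6) x6 = -6 is even  ✓
7) abs(-6 - (-3)) = 3  ✓
8) min(-6, -3, -6) = -6  ✓
9) x7 = -3, not > -1; antecedent false, conditional vacuously true  ✓

All constraints are satisfied.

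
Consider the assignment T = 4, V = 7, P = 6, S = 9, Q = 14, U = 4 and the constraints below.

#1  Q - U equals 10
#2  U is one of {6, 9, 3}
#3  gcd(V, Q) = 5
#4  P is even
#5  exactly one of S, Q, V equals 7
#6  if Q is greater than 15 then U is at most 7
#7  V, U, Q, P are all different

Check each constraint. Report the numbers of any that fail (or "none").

Constraints 2 and 3 are violated.

#1 Q - U = 14 - 4 = 10 — OK.
#2 U = 4 is not in {6, 9, 3} — violated.
#3 gcd(7, 14) = 7, not 5 — violated.
#4 P = 6 is even — OK.
#5 S=9, Q=14, V=7; 1 of them equals 7 — OK.
#6 Q = 14, not > 15; antecedent false, conditional vacuously true — OK.
#7 values 7, 4, 14, 6 are pairwise distinct — OK.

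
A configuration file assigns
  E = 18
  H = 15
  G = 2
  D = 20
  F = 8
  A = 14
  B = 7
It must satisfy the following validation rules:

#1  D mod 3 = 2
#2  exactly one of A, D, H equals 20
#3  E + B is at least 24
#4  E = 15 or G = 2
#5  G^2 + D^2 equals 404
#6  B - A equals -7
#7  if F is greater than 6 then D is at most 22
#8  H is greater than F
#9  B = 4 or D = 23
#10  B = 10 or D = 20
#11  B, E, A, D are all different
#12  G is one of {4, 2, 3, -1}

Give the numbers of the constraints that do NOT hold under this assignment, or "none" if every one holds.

Constraint 9 is violated.

#1 20 mod 3 = 2 — satisfied.
#2 A=14, D=20, H=15; 1 of them equals 20 — satisfied.
#3 E + B = 18 + 7 = 25; 25 ≥ 24 — satisfied.
#4 E = 18 ≠ 15, but G = 2 = 2 (second disjunct) — satisfied.
#5 G^2 + D^2 = 2^2 + 20^2 = 4 + 400 = 404 — satisfied.
#6 B - A = 7 - 14 = -7 — satisfied.
#7 F = 8 > 6, so we need D ≤ 22; D = 20 ≤ 22 — satisfied.
#8 H = 15, F = 8; 15 > 8 — satisfied.
#9 B = 7 ≠ 4 and D = 20 ≠ 23; both disjuncts false — violated.
#10 B = 7 ≠ 10, but D = 20 = 20 (second disjunct) — satisfied.
#11 values 7, 18, 14, 20 are pairwise distinct — satisfied.
#12 G = 2 is in {4, 2, 3, -1} — satisfied.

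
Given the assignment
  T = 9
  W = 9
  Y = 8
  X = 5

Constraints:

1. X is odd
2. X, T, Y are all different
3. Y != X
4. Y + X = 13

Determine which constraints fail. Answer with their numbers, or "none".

1. X = 5 is odd — holds.
2. values 5, 9, 8 are pairwise distinct — holds.
3. Y = 8, X = 5; distinct — holds.
4. Y + X = 8 + 5 = 13 — holds.

All constraints are satisfied.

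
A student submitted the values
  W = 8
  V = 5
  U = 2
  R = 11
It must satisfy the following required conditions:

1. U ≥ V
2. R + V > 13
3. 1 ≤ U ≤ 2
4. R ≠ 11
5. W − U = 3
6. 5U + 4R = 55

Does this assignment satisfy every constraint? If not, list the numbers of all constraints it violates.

Constraints 1, 4, 5, 6 are violated.

1. U = 2, V = 5; 2 < 5 (want ≥)  false
2. R + V = 11 + 5 = 16; 16 > 13  true
3. U = 2 lies in [1, 2]  true
4. R = 11, but 11 is required to differ  false
5. W − U = 8 − 2 = 6, not 3  false
6. 5U + 4R = 5(2) + 4(11) = 54, not 55  false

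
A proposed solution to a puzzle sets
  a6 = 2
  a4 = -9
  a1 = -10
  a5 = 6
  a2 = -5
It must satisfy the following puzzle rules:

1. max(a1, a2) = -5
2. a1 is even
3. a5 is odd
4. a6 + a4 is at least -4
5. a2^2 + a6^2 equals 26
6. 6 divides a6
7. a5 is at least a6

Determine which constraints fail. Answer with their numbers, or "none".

1. max(-10, -5) = -5 — holds.
2. a1 = -10 is even — holds.
3. a5 = 6 is even — does not hold.
4. a6 + a4 = 2 + (-9) = -7; -7 < -4, bound -4 not met — does not hold.
5. a2^2 + a6^2 = (-5)^2 + 2^2 = 25 + 4 = 29, not 26 — does not hold.
6. 2 = 6*0 + 2, so 6 does not divide 2 — does not hold.
7. a5 = 6, a6 = 2; 6 ≥ 2 — holds.

Constraints 3, 4, 5, 6 are violated.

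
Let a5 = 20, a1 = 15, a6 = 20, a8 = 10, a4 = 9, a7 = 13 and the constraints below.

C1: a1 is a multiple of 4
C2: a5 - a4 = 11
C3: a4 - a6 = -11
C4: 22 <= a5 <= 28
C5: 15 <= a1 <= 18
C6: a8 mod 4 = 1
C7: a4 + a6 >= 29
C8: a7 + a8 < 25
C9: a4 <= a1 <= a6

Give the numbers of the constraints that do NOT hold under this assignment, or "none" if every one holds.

No — constraints 1, 4, and 6 are not satisfied.

C1: 15 = 4*3 + 3, so 4 does not divide 15 — fails.
C2: a5 - a4 = 20 - 9 = 11 — holds.
C3: a4 - a6 = 9 - 20 = -11 — holds.
C4: a5 = 20 is outside [22, 28] — fails.
C5: a1 = 15 lies in [15, 18] — holds.
C6: 10 mod 4 = 2, not 1 — fails.
C7: a4 + a6 = 9 + 20 = 29; 29 ≥ 29 — holds.
C8: a7 + a8 = 13 + 10 = 23; 23 < 25 — holds.
C9: values 9 <= 15 <= 20 — holds.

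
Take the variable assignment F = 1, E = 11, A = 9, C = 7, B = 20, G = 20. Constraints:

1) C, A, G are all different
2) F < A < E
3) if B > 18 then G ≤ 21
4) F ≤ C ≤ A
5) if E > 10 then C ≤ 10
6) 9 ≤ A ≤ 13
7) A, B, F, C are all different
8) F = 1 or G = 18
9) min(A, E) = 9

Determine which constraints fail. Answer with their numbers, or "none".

No violations.

1) values 7, 9, 20 are pairwise distinct — holds.
2) values 1 < 9 < 11 — holds.
3) B = 20 > 18, so we need G ≤ 21; G = 20 ≤ 21 — holds.
4) values 1 ≤ 7 ≤ 9 — holds.
5) E = 11 > 10, so we need C ≤ 10; C = 7 ≤ 10 — holds.
6) A = 9 lies in [9, 13] — holds.
7) values 9, 20, 1, 7 are pairwise distinct — holds.
8) F = 1 = 1 (first disjunct) — holds.
9) min(9, 11) = 9 — holds.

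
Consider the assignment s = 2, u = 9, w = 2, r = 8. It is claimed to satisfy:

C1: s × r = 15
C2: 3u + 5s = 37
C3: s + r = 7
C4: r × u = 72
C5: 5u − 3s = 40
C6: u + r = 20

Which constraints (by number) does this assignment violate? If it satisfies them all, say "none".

No — constraints 1, 3, 5, and 6 are not satisfied.

C1: s × r = 2 × 8 = 16, not 15  false
C2: 3u + 5s = 3(9) + 5(2) = 37  true
C3: s + r = 2 + 8 = 10, not 7  false
C4: r × u = 8 × 9 = 72  true
C5: 5u − 3s = 5(9) − 3(2) = 39, not 40  false
C6: u + r = 9 + 8 = 17, not 20  false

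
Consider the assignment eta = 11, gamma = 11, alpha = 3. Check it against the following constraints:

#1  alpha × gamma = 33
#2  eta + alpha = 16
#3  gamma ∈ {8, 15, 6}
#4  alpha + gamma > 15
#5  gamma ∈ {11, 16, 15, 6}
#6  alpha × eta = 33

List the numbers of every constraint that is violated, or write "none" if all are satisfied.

#1 alpha × gamma = 3 × 11 = 33  yes
#2 eta + alpha = 11 + 3 = 14, not 16  no
#3 gamma = 11 is not in {8, 15, 6}  no
#4 alpha + gamma = 3 + 11 = 14; 14 ≤ 15, bound 15 not met  no
#5 gamma = 11 is in {11, 16, 15, 6}  yes
#6 alpha × eta = 3 × 11 = 33  yes

Constraints 2, 3, and 4 do not hold.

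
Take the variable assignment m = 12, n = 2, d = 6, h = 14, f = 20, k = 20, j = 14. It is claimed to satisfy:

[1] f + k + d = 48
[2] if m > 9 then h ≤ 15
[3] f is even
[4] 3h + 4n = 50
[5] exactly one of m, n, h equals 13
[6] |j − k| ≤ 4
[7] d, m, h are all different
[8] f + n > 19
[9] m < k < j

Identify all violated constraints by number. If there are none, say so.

[1] f + k + d = 20 + 20 + 6 = 46, not 48  no
[2] m = 12 > 9, so we need h ≤ 15; h = 14 ≤ 15  yes
[3] f = 20 is even  yes
[4] 3h + 4n = 3(14) + 4(2) = 50  yes
[5] m=12, n=2, h=14; 0 of them equal 13, not exactly one  no
[6] |14 − 20| = 6; 6 > 4, exceeds bound 4  no
[7] values 6, 12, 14 are pairwise distinct  yes
[8] f + n = 20 + 2 = 22; 22 > 19  yes
[9] values 12, 20, 14; k = 20 is not < j = 14  no

No — constraints 1, 5, 6, 9 are not satisfied.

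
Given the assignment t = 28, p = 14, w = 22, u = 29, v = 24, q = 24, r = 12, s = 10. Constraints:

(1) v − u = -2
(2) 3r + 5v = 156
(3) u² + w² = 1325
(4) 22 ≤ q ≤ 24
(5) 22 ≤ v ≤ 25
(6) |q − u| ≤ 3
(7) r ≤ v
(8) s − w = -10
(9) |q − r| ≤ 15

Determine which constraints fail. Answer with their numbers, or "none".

Violated: 1, 6, and 8.

(1) v − u = 24 − 29 = -5, not -2 — violated.
(2) 3r + 5v = 3(12) + 5(24) = 156 — OK.
(3) u² + w² = 29² + 22² = 841 + 484 = 1325 — OK.
(4) q = 24 lies in [22, 24] — OK.
(5) v = 24 lies in [22, 25] — OK.
(6) |24 − 29| = 5; 5 > 3, exceeds bound 3 — violated.
(7) r = 12, v = 24; 12 ≤ 24 — OK.
(8) s − w = 10 − 22 = -12, not -10 — violated.
(9) |24 − 12| = 12; 12 ≤ 15 — OK.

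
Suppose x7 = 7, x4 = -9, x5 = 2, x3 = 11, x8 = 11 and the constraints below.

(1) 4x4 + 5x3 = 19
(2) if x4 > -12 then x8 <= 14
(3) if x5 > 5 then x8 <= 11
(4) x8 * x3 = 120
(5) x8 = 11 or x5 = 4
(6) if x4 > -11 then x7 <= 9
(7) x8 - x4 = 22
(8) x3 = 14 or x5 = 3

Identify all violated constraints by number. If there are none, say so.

(1) 4x4 + 5x3 = 4(-9) + 5(11) = 19 — satisfied.
(2) x4 = -9 > -12, so we need x8 ≤ 14; x8 = 11 ≤ 14 — satisfied.
(3) x5 = 2, not > 5; antecedent false, conditional vacuously true — satisfied.
(4) x8 * x3 = 11 * 11 = 121, not 120 — violated.
(5) x8 = 11 = 11 (first disjunct) — satisfied.
(6) x4 = -9 > -11, so we need x7 ≤ 9; x7 = 7 ≤ 9 — satisfied.
(7) x8 - x4 = 11 - (-9) = 20, not 22 — violated.
(8) x3 = 11 ≠ 14 and x5 = 2 ≠ 3; both disjuncts false — violated.

Violated: 4, 7, and 8.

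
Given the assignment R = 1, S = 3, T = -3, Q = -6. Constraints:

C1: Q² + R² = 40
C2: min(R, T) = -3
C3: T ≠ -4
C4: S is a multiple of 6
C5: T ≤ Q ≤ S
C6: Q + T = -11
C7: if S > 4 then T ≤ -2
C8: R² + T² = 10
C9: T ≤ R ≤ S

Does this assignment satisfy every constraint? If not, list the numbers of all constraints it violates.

C1: Q² + R² = (-6)² + 1² = 36 + 1 = 37, not 40  fails
C2: min(1, -3) = -3  holds
C3: T = -3, and -3 ≠ -4  holds
C4: 3 = 6×0 + 3, so 6 does not divide 3  fails
C5: values -3, -6, 3; T = -3 is not ≤ Q = -6  fails
C6: Q + T = -6 + (-3) = -9, not -11  fails
C7: S = 3, not > 4; antecedent false, conditional vacuously true  holds
C8: R² + T² = 1² + (-3)² = 1 + 9 = 10  holds
C9: values -3 ≤ 1 ≤ 3  holds

The assignment fails constraints 1, 4, 5, and 6.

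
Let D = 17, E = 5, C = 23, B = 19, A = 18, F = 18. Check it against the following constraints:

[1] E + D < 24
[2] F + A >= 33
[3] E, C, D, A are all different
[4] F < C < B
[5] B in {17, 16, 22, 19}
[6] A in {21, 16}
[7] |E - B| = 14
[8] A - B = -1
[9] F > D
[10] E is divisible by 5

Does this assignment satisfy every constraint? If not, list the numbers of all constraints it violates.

The assignment fails constraints 4 and 6.

[1] E + D = 5 + 17 = 22; 22 < 24  OK
[2] F + A = 18 + 18 = 36; 36 ≥ 33  OK
[3] values 5, 23, 17, 18 are pairwise distinct  OK
[4] values 18, 23, 19; C = 23 is not < B = 19  FAIL
[5] B = 19 is in {17, 16, 22, 19}  OK
[6] A = 18 is not in {21, 16}  FAIL
[7] |5 - 19| = 14  OK
[8] A - B = 18 - 19 = -1  OK
[9] F = 18, D = 17; 18 > 17  OK
[10] 5 / 5 = 1, so 5 divides 5  OK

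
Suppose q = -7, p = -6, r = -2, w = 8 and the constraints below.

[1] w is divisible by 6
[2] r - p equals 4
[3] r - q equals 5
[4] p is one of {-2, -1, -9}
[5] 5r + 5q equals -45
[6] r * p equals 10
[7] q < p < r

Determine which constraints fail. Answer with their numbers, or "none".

[1] 8 = 6*1 + 2, so 6 does not divide 8 — does not hold.
[2] r - p = -2 - (-6) = 4 — holds.
[3] r - q = -2 - (-7) = 5 — holds.
[4] p = -6 is not in {-2, -1, -9} — does not hold.
[5] 5r + 5q = 5(-2) + 5(-7) = -45 — holds.
[6] r * p = -2 * (-6) = 12, not 10 — does not hold.
[7] values -7 < -6 < -2 — holds.

No — constraints 1, 4, and 6 are not satisfied.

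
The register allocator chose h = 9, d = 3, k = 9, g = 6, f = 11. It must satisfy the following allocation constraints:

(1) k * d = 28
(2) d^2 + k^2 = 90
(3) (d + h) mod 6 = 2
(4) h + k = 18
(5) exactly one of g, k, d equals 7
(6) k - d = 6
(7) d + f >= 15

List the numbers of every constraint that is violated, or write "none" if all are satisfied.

The assignment fails constraints 1, 3, 5, and 7.

(1) k * d = 9 * 3 = 27, not 28 — does not hold.
(2) d^2 + k^2 = 3^2 + 9^2 = 9 + 81 = 90 — holds.
(3) d + h = 12; 12 mod 6 = 0, not 2 — does not hold.
(4) h + k = 9 + 9 = 18 — holds.
(5) g=6, k=9, d=3; 0 of them equal 7, not exactly one — does not hold.
(6) k - d = 9 - 3 = 6 — holds.
(7) d + f = 3 + 11 = 14; 14 < 15, bound 15 not met — does not hold.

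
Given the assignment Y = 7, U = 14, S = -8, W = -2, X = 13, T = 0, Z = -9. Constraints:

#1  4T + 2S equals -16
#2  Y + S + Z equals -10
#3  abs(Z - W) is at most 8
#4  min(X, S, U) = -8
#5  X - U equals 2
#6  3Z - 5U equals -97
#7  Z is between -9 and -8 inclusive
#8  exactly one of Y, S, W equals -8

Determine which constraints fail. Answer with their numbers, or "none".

#1 4T + 2S = 4(0) + 2(-8) = -16  true
#2 Y + S + Z = 7 + (-8) + (-9) = -10  true
#3 abs(-9 - (-2)) = 7; 7 ≤ 8  true
#4 min(13, -8, 14) = -8  true
#5 X - U = 13 - 14 = -1, not 2  false
#6 3Z - 5U = 3(-9) - 5(14) = -97  true
#7 Z = -9 lies in [-9, -8]  true
#8 Y=7, S=-8, W=-2; 1 of them equals -8  true

Constraint 5 does not hold.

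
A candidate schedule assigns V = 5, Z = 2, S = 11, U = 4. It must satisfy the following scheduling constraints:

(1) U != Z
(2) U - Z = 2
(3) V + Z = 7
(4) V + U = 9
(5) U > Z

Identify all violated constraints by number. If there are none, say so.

The assignment satisfies every constraint.

(1) U = 4, Z = 2; distinct — OK.
(2) U - Z = 4 - 2 = 2 — OK.
(3) V + Z = 5 + 2 = 7 — OK.
(4) V + U = 5 + 4 = 9 — OK.
(5) U = 4, Z = 2; 4 > 2 — OK.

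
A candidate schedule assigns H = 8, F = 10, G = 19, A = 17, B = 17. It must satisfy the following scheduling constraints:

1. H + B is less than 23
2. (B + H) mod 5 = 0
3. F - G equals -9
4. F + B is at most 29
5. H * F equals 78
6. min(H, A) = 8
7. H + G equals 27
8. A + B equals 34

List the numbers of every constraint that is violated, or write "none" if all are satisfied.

Constraints 1 and 5 are violated.

1. H + B = 8 + 17 = 25; 25 ≥ 23, bound 23 not met  false
2. B + H = 25; 25 mod 5 = 0  true
3. F - G = 10 - 19 = -9  true
4. F + B = 10 + 17 = 27; 27 ≤ 29  true
5. H * F = 8 * 10 = 80, not 78  false
6. min(8, 17) = 8  true
7. H + G = 8 + 19 = 27  true
8. A + B = 17 + 17 = 34  true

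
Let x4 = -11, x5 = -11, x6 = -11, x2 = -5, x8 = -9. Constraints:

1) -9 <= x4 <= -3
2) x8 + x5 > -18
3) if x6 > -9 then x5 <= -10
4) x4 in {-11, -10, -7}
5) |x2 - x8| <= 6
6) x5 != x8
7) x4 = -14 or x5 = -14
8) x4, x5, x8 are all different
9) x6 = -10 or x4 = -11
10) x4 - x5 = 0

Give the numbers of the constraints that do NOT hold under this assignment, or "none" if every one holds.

1) x4 = -11 is outside [-9, -3]  false
2) x8 + x5 = -9 + (-11) = -20; -20 ≤ -18, bound -18 not met  false
3) x6 = -11, not > -9; antecedent false, conditional vacuously true  true
4) x4 = -11 is in {-11, -10, -7}  true
5) |-5 - (-9)| = 4; 4 ≤ 6  true
6) x5 = -11, x8 = -9; distinct  true
7) x4 = -11 ≠ -14 and x5 = -11 ≠ -14; both disjuncts false  false
8) x4 = x5 = -11, not all different  false
9) x6 = -11 ≠ -10, but x4 = -11 = -11 (second disjunct)  true
10) x4 - x5 = -11 - (-11) = 0  true

The assignment fails constraints 1, 2, 7, 8.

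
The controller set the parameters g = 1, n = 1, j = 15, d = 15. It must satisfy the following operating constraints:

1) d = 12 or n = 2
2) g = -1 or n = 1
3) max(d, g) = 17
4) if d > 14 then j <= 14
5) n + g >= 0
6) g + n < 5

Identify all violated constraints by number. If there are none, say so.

The assignment fails constraints 1, 3, and 4.

1) d = 15 ≠ 12 and n = 1 ≠ 2; both disjuncts false — does not hold.
2) g = 1 ≠ -1, but n = 1 = 1 (second disjunct) — holds.
3) max(15, 1) = 15, not 17 — does not hold.
4) d = 15 > 14, so we need j ≤ 14; but j = 15 > 14 — does not hold.
5) n + g = 1 + 1 = 2; 2 ≥ 0 — holds.
6) g + n = 1 + 1 = 2; 2 < 5 — holds.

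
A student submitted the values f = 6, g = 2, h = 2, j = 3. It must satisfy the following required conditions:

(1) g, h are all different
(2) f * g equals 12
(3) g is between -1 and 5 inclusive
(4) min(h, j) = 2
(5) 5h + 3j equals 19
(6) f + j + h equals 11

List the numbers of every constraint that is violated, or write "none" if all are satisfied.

(1) g = h = 2, not all different — violated.
(2) f * g = 6 * 2 = 12 — OK.
(3) g = 2 lies in [-1, 5] — OK.
(4) min(2, 3) = 2 — OK.
(5) 5h + 3j = 5(2) + 3(3) = 19 — OK.
(6) f + j + h = 6 + 3 + 2 = 11 — OK.

Violated: 1.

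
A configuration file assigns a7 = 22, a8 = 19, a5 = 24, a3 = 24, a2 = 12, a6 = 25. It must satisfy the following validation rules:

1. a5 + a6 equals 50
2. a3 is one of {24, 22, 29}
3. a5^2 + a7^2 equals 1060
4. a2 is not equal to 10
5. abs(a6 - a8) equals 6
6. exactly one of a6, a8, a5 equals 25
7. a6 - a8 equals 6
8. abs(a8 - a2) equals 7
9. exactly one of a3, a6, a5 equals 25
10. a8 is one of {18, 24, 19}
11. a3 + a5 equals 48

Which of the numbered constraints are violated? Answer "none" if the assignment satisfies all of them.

The assignment fails constraint 1.

1. a5 + a6 = 24 + 25 = 49, not 50 — fails.
2. a3 = 24 is in {24, 22, 29} — holds.
3. a5^2 + a7^2 = 24^2 + 22^2 = 576 + 484 = 1060 — holds.
4. a2 = 12, and 12 ≠ 10 — holds.
5. abs(25 - 19) = 6 — holds.
6. a6=25, a8=19, a5=24; 1 of them equals 25 — holds.
7. a6 - a8 = 25 - 19 = 6 — holds.
8. abs(19 - 12) = 7 — holds.
9. a3=24, a6=25, a5=24; 1 of them equals 25 — holds.
10. a8 = 19 is in {18, 24, 19} — holds.
11. a3 + a5 = 24 + 24 = 48 — holds.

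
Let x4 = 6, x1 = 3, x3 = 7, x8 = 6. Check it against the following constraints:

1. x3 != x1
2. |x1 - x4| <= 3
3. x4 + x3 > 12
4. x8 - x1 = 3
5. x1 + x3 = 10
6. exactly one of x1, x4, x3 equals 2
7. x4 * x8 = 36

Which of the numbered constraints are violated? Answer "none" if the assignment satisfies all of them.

1. x3 = 7, x1 = 3; distinct  holds
2. |3 - 6| = 3; 3 ≤ 3  holds
3. x4 + x3 = 6 + 7 = 13; 13 > 12  holds
4. x8 - x1 = 6 - 3 = 3  holds
5. x1 + x3 = 3 + 7 = 10  holds
6. x1=3, x4=6, x3=7; 0 of them equal 2, not exactly one  fails
7. x4 * x8 = 6 * 6 = 36  holds

No — constraint 6 is not satisfied.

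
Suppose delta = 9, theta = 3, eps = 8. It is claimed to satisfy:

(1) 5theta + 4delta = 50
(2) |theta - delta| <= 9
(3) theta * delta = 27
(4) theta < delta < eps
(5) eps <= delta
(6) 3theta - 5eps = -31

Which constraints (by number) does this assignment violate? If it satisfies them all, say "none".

The assignment fails constraints 1 and 4.

(1) 5theta + 4delta = 5(3) + 4(9) = 51, not 50 — fails.
(2) |3 - 9| = 6; 6 ≤ 9 — holds.
(3) theta * delta = 3 * 9 = 27 — holds.
(4) values 3, 9, 8; delta = 9 is not < eps = 8 — fails.
(5) eps = 8, delta = 9; 8 ≤ 9 — holds.
(6) 3theta - 5eps = 3(3) - 5(8) = -31 — holds.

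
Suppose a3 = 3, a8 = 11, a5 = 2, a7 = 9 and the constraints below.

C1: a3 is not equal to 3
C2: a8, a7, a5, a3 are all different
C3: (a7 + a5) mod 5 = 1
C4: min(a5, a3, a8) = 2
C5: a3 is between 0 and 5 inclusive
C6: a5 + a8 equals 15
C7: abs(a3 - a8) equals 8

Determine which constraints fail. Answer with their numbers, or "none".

C1: a3 = 3, but 3 is required to differ  FAIL
C2: values 11, 9, 2, 3 are pairwise distinct  OK
C3: a7 + a5 = 11; 11 mod 5 = 1  OK
C4: min(2, 3, 11) = 2  OK
C5: a3 = 3 lies in [0, 5]  OK
C6: a5 + a8 = 2 + 11 = 13, not 15  FAIL
C7: abs(3 - 11) = 8  OK

Violated: 1 and 6.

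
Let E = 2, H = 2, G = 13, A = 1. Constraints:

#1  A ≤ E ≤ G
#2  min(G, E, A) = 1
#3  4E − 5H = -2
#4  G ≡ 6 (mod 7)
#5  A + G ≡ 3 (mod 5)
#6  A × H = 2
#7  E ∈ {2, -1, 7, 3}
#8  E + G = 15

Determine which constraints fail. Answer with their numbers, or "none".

No — constraint 5 is not satisfied.

#1 values 1 ≤ 2 ≤ 13  OK
#2 min(13, 2, 1) = 1  OK
#3 4E − 5H = 4(2) − 5(2) = -2  OK
#4 13 mod 7 = 6  OK
#5 A + G = 14; 14 mod 5 = 4, not 3  FAIL
#6 A × H = 1 × 2 = 2  OK
#7 E = 2 is in {2, -1, 7, 3}  OK
#8 E + G = 2 + 13 = 15  OK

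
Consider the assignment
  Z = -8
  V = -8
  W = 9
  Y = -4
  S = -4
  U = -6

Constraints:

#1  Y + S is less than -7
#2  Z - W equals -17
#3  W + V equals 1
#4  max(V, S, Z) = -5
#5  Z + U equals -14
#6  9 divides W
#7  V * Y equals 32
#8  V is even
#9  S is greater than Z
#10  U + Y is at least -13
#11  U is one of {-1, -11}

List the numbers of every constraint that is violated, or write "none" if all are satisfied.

The assignment fails constraints 4, 11.

#1 Y + S = -4 + (-4) = -8; -8 < -7  yes
#2 Z - W = -8 - 9 = -17  yes
#3 W + V = 9 + (-8) = 1  yes
#4 max(-8, -4, -8) = -4, not -5  no
#5 Z + U = -8 + (-6) = -14  yes
#6 9 / 9 = 1, so 9 divides 9  yes
#7 V * Y = -8 * (-4) = 32  yes
#8 V = -8 is even  yes
#9 S = -4, Z = -8; -4 > -8  yes
#10 U + Y = -6 + (-4) = -10; -10 ≥ -13  yes
#11 U = -6 is not in {-1, -11}  no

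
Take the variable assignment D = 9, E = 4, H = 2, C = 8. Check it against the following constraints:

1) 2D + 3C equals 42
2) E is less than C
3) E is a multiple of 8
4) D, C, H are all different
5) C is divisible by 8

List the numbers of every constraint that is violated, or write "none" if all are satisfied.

1) 2D + 3C = 2(9) + 3(8) = 42 — satisfied.
2) E = 4, C = 8; 4 < 8 — satisfied.
3) 4 = 8*0 + 4, so 8 does not divide 4 — violated.
4) values 9, 8, 2 are pairwise distinct — satisfied.
5) 8 / 8 = 1, so 8 divides 8 — satisfied.

Constraint 3 does not hold.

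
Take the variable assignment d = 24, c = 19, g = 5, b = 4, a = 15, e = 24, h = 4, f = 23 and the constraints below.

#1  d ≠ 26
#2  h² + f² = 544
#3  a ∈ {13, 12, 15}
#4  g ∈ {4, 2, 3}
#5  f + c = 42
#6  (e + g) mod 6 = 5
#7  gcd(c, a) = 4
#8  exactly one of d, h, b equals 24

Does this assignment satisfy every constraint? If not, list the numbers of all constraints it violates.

Violated: 2, 4, 7.

#1 d = 24, and 24 ≠ 26  true
#2 h² + f² = 4² + 23² = 16 + 529 = 545, not 544  false
#3 a = 15 is in {13, 12, 15}  true
#4 g = 5 is not in {4, 2, 3}  false
#5 f + c = 23 + 19 = 42  true
#6 e + g = 29; 29 mod 6 = 5  true
#7 gcd(19, 15) = 1, not 4  false
#8 d=24, h=4, b=4; 1 of them equals 24  true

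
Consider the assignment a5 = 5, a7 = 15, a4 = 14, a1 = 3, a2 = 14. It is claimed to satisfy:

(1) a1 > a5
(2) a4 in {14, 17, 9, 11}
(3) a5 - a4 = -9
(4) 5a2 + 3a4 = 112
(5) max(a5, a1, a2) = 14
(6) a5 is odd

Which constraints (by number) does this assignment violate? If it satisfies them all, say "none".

(1) a1 = 3, a5 = 5; 3 ≤ 5 (want >)  no
(2) a4 = 14 is in {14, 17, 9, 11}  yes
(3) a5 - a4 = 5 - 14 = -9  yes
(4) 5a2 + 3a4 = 5(14) + 3(14) = 112  yes
(5) max(5, 3, 14) = 14  yes
(6) a5 = 5 is odd  yes

Violated: 1.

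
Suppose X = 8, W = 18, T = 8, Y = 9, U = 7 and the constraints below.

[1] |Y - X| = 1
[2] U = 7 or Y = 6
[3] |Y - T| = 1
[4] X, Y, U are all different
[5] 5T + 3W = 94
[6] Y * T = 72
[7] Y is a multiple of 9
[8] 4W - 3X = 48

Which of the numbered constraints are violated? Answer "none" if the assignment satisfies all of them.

[1] |9 - 8| = 1  ✔
[2] U = 7 = 7 (first disjunct)  ✔
[3] |9 - 8| = 1  ✔
[4] values 8, 9, 7 are pairwise distinct  ✔
[5] 5T + 3W = 5(8) + 3(18) = 94  ✔
[6] Y * T = 9 * 8 = 72  ✔
[7] 9 / 9 = 1, so 9 divides 9  ✔
[8] 4W - 3X = 4(18) - 3(8) = 48  ✔

The assignment satisfies every constraint.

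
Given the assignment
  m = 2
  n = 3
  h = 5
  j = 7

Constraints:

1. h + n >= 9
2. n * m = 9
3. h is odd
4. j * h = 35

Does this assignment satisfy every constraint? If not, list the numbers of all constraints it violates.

Constraints 1, 2 are violated.

1. h + n = 5 + 3 = 8; 8 < 9, bound 9 not met  ✗
2. n * m = 3 * 2 = 6, not 9  ✗
3. h = 5 is odd  ✓
4. j * h = 7 * 5 = 35  ✓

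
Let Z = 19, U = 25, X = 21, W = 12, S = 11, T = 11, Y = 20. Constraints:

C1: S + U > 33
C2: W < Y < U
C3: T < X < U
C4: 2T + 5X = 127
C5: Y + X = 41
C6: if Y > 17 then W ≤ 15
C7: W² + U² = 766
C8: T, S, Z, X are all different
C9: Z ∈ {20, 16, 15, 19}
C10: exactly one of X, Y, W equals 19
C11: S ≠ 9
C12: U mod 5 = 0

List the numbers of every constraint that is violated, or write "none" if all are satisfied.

C1: S + U = 11 + 25 = 36; 36 > 33 — OK.
C2: values 12 < 20 < 25 — OK.
C3: values 11 < 21 < 25 — OK.
C4: 2T + 5X = 2(11) + 5(21) = 127 — OK.
C5: Y + X = 20 + 21 = 41 — OK.
C6: Y = 20 > 17, so we need W ≤ 15; W = 12 ≤ 15 — OK.
C7: W² + U² = 12² + 25² = 144 + 625 = 769, not 766 — violated.
C8: T = S = 11, not all different — violated.
C9: Z = 19 is in {20, 16, 15, 19} — OK.
C10: X=21, Y=20, W=12; 0 of them equal 19, not exactly one — violated.
C11: S = 11, and 11 ≠ 9 — OK.
C12: 25 mod 5 = 0 — OK.

Constraints 7, 8, and 10 do not hold.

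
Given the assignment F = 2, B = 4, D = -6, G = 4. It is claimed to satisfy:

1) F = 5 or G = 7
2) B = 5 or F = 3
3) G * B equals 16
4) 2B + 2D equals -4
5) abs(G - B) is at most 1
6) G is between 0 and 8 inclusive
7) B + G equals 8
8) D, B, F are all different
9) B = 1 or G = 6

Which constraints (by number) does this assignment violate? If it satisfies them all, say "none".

The assignment fails constraints 1, 2, and 9.

1) F = 2 ≠ 5 and G = 4 ≠ 7; both disjuncts false — fails.
2) B = 4 ≠ 5 and F = 2 ≠ 3; both disjuncts false — fails.
3) G * B = 4 * 4 = 16 — holds.
4) 2B + 2D = 2(4) + 2(-6) = -4 — holds.
5) abs(4 - 4) = 0; 0 ≤ 1 — holds.
6) G = 4 lies in [0, 8] — holds.
7) B + G = 4 + 4 = 8 — holds.
8) values -6, 4, 2 are pairwise distinct — holds.
9) B = 4 ≠ 1 and G = 4 ≠ 6; both disjuncts false — fails.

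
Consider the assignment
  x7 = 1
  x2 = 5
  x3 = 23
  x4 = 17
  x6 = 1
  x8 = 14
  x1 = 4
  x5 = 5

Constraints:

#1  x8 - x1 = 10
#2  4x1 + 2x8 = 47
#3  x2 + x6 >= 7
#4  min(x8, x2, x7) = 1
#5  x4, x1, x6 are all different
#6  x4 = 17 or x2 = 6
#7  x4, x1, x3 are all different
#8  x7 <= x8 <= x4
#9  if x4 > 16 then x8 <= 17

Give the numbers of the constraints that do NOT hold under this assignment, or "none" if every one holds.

#1 x8 - x1 = 14 - 4 = 10  ✔
#2 4x1 + 2x8 = 4(4) + 2(14) = 44, not 47  ✘
#3 x2 + x6 = 5 + 1 = 6; 6 < 7, bound 7 not met  ✘
#4 min(14, 5, 1) = 1  ✔
#5 values 17, 4, 1 are pairwise distinct  ✔
#6 x4 = 17 = 17 (first disjunct)  ✔
#7 values 17, 4, 23 are pairwise distinct  ✔
#8 values 1 <= 14 <= 17  ✔
#9 x4 = 17 > 16, so we need x8 ≤ 17; x8 = 14 ≤ 17  ✔

No — constraints 2, 3 are not satisfied.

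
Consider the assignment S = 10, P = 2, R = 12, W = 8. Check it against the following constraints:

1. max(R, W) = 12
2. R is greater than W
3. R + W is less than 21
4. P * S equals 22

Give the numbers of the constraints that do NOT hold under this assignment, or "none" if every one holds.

Constraint 4 does not hold.

1. max(12, 8) = 12 — satisfied.
2. R = 12, W = 8; 12 > 8 — satisfied.
3. R + W = 12 + 8 = 20; 20 < 21 — satisfied.
4. P * S = 2 * 10 = 20, not 22 — violated.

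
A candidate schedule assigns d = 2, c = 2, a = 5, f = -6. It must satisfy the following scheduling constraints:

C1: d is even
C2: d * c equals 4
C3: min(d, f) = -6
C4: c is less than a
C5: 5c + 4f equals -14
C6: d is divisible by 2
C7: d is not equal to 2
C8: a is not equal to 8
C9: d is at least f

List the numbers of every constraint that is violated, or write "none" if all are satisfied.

Constraint 7 is violated.

C1: d = 2 is even — satisfied.
C2: d * c = 2 * 2 = 4 — satisfied.
C3: min(2, -6) = -6 — satisfied.
C4: c = 2, a = 5; 2 < 5 — satisfied.
C5: 5c + 4f = 5(2) + 4(-6) = -14 — satisfied.
C6: 2 / 2 = 1, so 2 divides 2 — satisfied.
C7: d = 2, but 2 is required to differ — violated.
C8: a = 5, and 5 ≠ 8 — satisfied.
C9: d = 2, f = -6; 2 ≥ -6 — satisfied.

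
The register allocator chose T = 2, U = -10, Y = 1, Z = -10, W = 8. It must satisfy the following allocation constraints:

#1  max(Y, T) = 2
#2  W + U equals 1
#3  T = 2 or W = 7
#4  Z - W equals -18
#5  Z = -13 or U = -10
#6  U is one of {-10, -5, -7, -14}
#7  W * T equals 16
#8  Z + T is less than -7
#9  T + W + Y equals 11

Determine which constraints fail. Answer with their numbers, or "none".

The assignment fails constraint 2.

#1 max(1, 2) = 2 — holds.
#2 W + U = 8 + (-10) = -2, not 1 — fails.
#3 T = 2 = 2 (first disjunct) — holds.
#4 Z - W = -10 - 8 = -18 — holds.
#5 Z = -10 ≠ -13, but U = -10 = -10 (second disjunct) — holds.
#6 U = -10 is in {-10, -5, -7, -14} — holds.
#7 W * T = 8 * 2 = 16 — holds.
#8 Z + T = -10 + 2 = -8; -8 < -7 — holds.
#9 T + W + Y = 2 + 8 + 1 = 11 — holds.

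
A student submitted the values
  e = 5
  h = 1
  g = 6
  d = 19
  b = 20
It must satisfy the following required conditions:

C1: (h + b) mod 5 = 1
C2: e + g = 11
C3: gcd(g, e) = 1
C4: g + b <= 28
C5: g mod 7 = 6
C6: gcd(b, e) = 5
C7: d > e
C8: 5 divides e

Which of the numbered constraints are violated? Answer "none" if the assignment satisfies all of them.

Yes — all constraints hold.

C1: h + b = 21; 21 mod 5 = 1 — holds.
C2: e + g = 5 + 6 = 11 — holds.
C3: gcd(6, 5) = 1 — holds.
C4: g + b = 6 + 20 = 26; 26 ≤ 28 — holds.
C5: 6 mod 7 = 6 — holds.
C6: gcd(20, 5) = 5 — holds.
C7: d = 19, e = 5; 19 > 5 — holds.
C8: 5 / 5 = 1, so 5 divides 5 — holds.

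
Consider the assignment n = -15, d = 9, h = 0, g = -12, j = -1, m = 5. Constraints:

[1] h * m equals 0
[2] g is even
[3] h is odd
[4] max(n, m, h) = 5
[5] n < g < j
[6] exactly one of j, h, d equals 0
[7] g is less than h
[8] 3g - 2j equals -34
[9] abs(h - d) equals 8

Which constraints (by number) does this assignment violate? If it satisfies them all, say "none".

[1] h * m = 0 * 5 = 0 — satisfied.
[2] g = -12 is even — satisfied.
[3] h = 0 is even — violated.
[4] max(-15, 5, 0) = 5 — satisfied.
[5] values -15 < -12 < -1 — satisfied.
[6] j=-1, h=0, d=9; 1 of them equals 0 — satisfied.
[7] g = -12, h = 0; -12 < 0 — satisfied.
[8] 3g - 2j = 3(-12) - 2(-1) = -34 — satisfied.
[9] abs(0 - 9) = 9, not 8 — violated.

Constraints 3, 9 are violated.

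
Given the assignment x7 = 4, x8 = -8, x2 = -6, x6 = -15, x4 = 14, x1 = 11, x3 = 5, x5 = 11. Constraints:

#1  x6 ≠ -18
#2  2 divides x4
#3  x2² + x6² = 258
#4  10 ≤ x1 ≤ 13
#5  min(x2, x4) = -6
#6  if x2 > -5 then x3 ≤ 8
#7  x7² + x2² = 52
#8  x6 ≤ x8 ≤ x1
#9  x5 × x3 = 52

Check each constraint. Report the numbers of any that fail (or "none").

#1 x6 = -15, and -15 ≠ -18  OK
#2 14 / 2 = 7, so 2 divides 14  OK
#3 x2² + x6² = (-6)² + (-15)² = 36 + 225 = 261, not 258  FAIL
#4 x1 = 11 lies in [10, 13]  OK
#5 min(-6, 14) = -6  OK
#6 x2 = -6, not > -5; antecedent false, conditional vacuously true  OK
#7 x7² + x2² = 4² + (-6)² = 16 + 36 = 52  OK
#8 values -15 ≤ -8 ≤ 11  OK
#9 x5 × x3 = 11 × 5 = 55, not 52  FAIL

No — constraints 3 and 9 are not satisfied.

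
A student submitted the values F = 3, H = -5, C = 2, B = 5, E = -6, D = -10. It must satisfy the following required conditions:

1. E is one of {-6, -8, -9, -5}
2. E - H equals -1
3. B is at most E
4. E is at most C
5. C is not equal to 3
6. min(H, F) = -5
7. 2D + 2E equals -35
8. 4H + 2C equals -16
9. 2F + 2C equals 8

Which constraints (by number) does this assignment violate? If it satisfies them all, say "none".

1. E = -6 is in {-6, -8, -9, -5} — holds.
2. E - H = -6 - (-5) = -1 — holds.
3. B = 5, E = -6; 5 > -6 (want ≤) — does not hold.
4. E = -6, C = 2; -6 ≤ 2 — holds.
5. C = 2, and 2 ≠ 3 — holds.
6. min(-5, 3) = -5 — holds.
7. 2D + 2E = 2(-10) + 2(-6) = -32, not -35 — does not hold.
8. 4H + 2C = 4(-5) + 2(2) = -16 — holds.
9. 2F + 2C = 2(3) + 2(2) = 10, not 8 — does not hold.

The assignment fails constraints 3, 7, 9.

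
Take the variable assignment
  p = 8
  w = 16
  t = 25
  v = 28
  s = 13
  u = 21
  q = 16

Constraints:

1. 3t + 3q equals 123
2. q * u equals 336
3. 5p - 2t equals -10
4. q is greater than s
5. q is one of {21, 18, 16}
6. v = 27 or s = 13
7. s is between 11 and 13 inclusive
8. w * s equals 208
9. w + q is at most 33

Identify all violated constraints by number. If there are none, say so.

1. 3t + 3q = 3(25) + 3(16) = 123 — satisfied.
2. q * u = 16 * 21 = 336 — satisfied.
3. 5p - 2t = 5(8) - 2(25) = -10 — satisfied.
4. q = 16, s = 13; 16 > 13 — satisfied.
5. q = 16 is in {21, 18, 16} — satisfied.
6. v = 28 ≠ 27, but s = 13 = 13 (second disjunct) — satisfied.
7. s = 13 lies in [11, 13] — satisfied.
8. w * s = 16 * 13 = 208 — satisfied.
9. w + q = 16 + 16 = 32; 32 ≤ 33 — satisfied.

Yes — all constraints hold.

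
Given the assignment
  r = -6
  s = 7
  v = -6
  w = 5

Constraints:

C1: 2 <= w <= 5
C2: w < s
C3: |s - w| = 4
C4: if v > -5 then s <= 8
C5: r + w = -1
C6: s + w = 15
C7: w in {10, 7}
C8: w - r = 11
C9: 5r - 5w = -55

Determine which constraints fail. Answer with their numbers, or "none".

C1: w = 5 lies in [2, 5]  ✓
C2: w = 5, s = 7; 5 < 7  ✓
C3: |7 - 5| = 2, not 4  ✗
C4: v = -6, not > -5; antecedent false, conditional vacuously true  ✓
C5: r + w = -6 + 5 = -1  ✓
C6: s + w = 7 + 5 = 12, not 15  ✗
C7: w = 5 is not in {10, 7}  ✗
C8: w - r = 5 - (-6) = 11  ✓
C9: 5r - 5w = 5(-6) - 5(5) = -55  ✓

No — constraints 3, 6, and 7 are not satisfied.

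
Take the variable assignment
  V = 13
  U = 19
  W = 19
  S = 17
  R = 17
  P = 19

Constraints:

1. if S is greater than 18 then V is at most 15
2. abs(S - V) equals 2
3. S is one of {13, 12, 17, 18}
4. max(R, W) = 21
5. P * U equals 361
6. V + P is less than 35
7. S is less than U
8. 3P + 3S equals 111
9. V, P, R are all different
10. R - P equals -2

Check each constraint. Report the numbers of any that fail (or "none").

1. S = 17, not > 18; antecedent false, conditional vacuously true  ✔
2. abs(17 - 13) = 4, not 2  ✘
3. S = 17 is in {13, 12, 17, 18}  ✔
4. max(17, 19) = 19, not 21  ✘
5. P * U = 19 * 19 = 361  ✔
6. V + P = 13 + 19 = 32; 32 < 35  ✔
7. S = 17, U = 19; 17 < 19  ✔
8. 3P + 3S = 3(19) + 3(17) = 108, not 111  ✘
9. values 13, 19, 17 are pairwise distinct  ✔
10. R - P = 17 - 19 = -2  ✔

The assignment fails constraints 2, 4, and 8.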